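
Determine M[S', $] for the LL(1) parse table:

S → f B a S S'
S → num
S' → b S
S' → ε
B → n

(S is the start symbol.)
S' → ε

To find M[S', $], we find productions for S' where $ is in the predict set (PREDICT(N → α) = (FIRST(α) \ {ε}) ∪ (FOLLOW(N) if α ⇒* ε)).

Relevant sets:
  FOLLOW(S') = { $, 'b' }

S' → b S: PREDICT = { 'b' }
S' → ε: PREDICT = { $, 'b' }
  $ is in predict set, so this production goes in M[S', $]

M[S', $] = S' → ε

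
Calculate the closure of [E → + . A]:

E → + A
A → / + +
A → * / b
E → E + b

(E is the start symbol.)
Start with: [E → + . A]
  [E → + . A] has the dot before A: add [A → . / + +], [A → . * / b]
No further items can be added.

CLOSURE = { [A → . * / b], [A → . / + +], [E → + . A] }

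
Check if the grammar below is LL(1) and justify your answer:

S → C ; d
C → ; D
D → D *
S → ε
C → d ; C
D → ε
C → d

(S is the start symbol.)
Relevant sets:
  FIRST(C) = { ';', 'd' }
  FIRST(D) = { '*', ε }
  FOLLOW(S) = { $ }
  FOLLOW(D) = { '*', ';' }

For S:
  PREDICT(S → C ';' d) = { ';', 'd' }
  PREDICT(S → ε) = { $ }
For C:
  PREDICT(C → ';' D) = { ';' }
  PREDICT(C → d ';' C) = { 'd' }
  PREDICT(C → d) = { 'd' }
For D:
  PREDICT(D → D '*') = { '*' }
  PREDICT(D → ε) = { '*', ';' }

Conflict found: Predict set conflict for C: { 'd' }
The grammar is NOT LL(1).

Answer: No. Predict set conflict for C: { 'd' }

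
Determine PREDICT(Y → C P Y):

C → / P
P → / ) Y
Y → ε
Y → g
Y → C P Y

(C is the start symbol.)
{ '/' }

PREDICT(Y → C P Y) = (FIRST(RHS) \ {ε}) ∪ (FOLLOW(Y) if ε ∈ FIRST(RHS), i.e. RHS ⇒* ε)
FIRST(C) = { '/' }
FIRST(C P Y) = { '/' }
ε ∉ FIRST(C P Y), so FOLLOW(Y) is not added.
PREDICT(Y → C P Y) = { '/' }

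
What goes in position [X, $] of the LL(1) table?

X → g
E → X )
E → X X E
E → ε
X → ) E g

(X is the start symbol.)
Empty (error entry)

To find M[X, $], we find productions for X where $ is in the predict set (PREDICT(N → α) = (FIRST(α) \ {ε}) ∪ (FOLLOW(N) if α ⇒* ε)).

X → g: PREDICT = { 'g' }
X → ) E g: PREDICT = { ')' }

M[X, $] is empty (no production applies)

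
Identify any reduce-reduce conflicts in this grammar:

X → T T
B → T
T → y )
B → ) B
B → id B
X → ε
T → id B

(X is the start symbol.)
A reduce-reduce conflict occurs when an LR(0) state has two complete items [A → α .] and [B → β .] — both call for a reduction, and with no lookahead the parser cannot choose between them.

Augment with X' → X and build the canonical LR(0) collection (I0 = CLOSURE({[X' → . X]}), then GOTO on every symbol after a dot until no new states appear). It has 13 states:
  I0: { [T → . id B], [T → . y )], [X → . T T], [X → .], [X' → . X] }  — shift, reduce
  I1: { [T → . id B], [T → . y )], [X → T . T] }  — shift
  I2: { [X' → X .] }  — accept
  I3: { [B → . ) B], [B → . T], [B → . id B], [T → . id B], [T → . y )], [T → id . B] }  — shift
  I4: { [T → y . )] }  — shift
  I5: { [T → y ) .] }  — reduce
  I6: { [B → ) . B], [B → . ) B], [B → . T], [B → . id B], [T → . id B], [T → . y )] }  — shift
  I7: { [T → id B .] }  — reduce
  I8: { [B → T .] }  — reduce
  I9: { [B → . ) B], [B → . T], [B → . id B], [B → id . B], [T → . id B], [T → . y )], [T → id . B] }  — shift
  I10: { [B → id B .], [T → id B .] }  — 2 reduces
  I11: { [B → ) B .] }  — reduce
  I12: { [X → T T .] }  — reduce

I10 contains complete items [B → id B .], [T → id B .] — reduce-reduce conflict.

Answer: Yes — I10: [B → id B .] vs [T → id B .]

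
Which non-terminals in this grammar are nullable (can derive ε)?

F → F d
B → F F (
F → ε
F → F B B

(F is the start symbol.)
A non-terminal is nullable if it can derive ε (the empty string): either it has an ε-production, or it has a production whose right-hand side consists entirely of nullable non-terminals.

ε-productions: F → ε
So F is immediately nullable.
No further non-terminal can be added: every production for the remaining non-terminals contains a terminal or a non-nullable non-terminal.
Nullable = { 'F' }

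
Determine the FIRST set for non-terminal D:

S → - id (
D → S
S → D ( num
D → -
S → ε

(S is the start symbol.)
FIRST sets of the other non-terminals involved (by the same procedure, iterated to a fixed point):
  FIRST(S) = { '(', '-', ε }

From D → S:
  - S is a non-terminal: add FIRST(S) \ {ε} = { '(', '-' }
    S is nullable and nothing follows, so the whole right-hand side can vanish: ε ∈ FIRST(D)
From D → -:
  - '-' is a terminal: add '-' and stop

Collecting: FIRST(D) = { '(', '-', ε }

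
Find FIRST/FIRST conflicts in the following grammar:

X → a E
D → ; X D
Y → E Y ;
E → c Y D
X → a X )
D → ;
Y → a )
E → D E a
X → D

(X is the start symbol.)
A FIRST/FIRST conflict occurs when two productions N → α and N → β for the same non-terminal have FIRST(α) ∩ FIRST(β) ≠ ∅ (with ε ∈ FIRST of a nullable right-hand side, so two nullable alternatives also conflict).

FIRST sets of the non-terminals at (or reachable through a nullable prefix from) the front of some alternative:
  FIRST(D) = { ';' }
  FIRST(E) = { ';', 'c' }

Productions for X:
  X → a E: FIRST = { 'a' }
  X → a X ): FIRST = { 'a' }
  X → D: FIRST = { ';' }
Productions for D:
  D → ; X D: FIRST = { ';' }
  D → ;: FIRST = { ';' }
Productions for Y:
  Y → E Y ;: FIRST = { ';', 'c' }
  Y → a ): FIRST = { 'a' }
Productions for E:
  E → c Y D: FIRST = { 'c' }
  E → D E a: FIRST = { ';' }

Conflict for X: X → a E and X → a X )
  Overlap: { 'a' }
Conflict for D: D → ; X D and D → ;
  Overlap: { ';' }

Answer: Yes. X → a E / X → a X ')' on { 'a' }; D → ';' X D / D → ';' on { ';' }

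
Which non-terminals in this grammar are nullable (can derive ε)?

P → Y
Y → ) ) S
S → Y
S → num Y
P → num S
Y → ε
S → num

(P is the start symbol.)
A non-terminal is nullable if it can derive ε (the empty string): either it has an ε-production, or it has a production whose right-hand side consists entirely of nullable non-terminals.

ε-productions: Y → ε
So Y is immediately nullable.
P → Y: every symbol on the right is nullable, so P is nullable too.
S → Y: every symbol on the right is nullable, so S is nullable too.
Every non-terminal is now nullable.
Nullable = { 'P', 'S', 'Y' }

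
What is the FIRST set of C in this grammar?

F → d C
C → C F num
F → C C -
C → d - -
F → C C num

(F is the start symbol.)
{ 'd' }

To compute FIRST(C), examine every production with C on the left-hand side, reading each right-hand side left to right until a non-nullable symbol is reached.

From C → C F num:
  - C is the symbol being defined: contributes nothing new
    C is not nullable, so stop
From C → d - -:
  - d is a terminal: add 'd' and stop

Collecting: FIRST(C) = { 'd' }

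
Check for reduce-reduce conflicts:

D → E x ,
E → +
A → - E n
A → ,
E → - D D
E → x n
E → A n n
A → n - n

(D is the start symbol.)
Augment with D' → D and build the canonical LR(0) collection (I0 = CLOSURE({[D' → . D]}), then GOTO on every symbol after a dot until no new states appear). It has 20 states:
  I0: { [A → . ,], [A → . - E n], [A → . n - n], [D → . E x ,], [D' → . D], [E → . +], [E → . - D D], [E → . A n n], [E → . x n] }  — shift
  I1: { [E → + .] }  — reduce
  I2: { [A → , .] }  — reduce
  I3: { [A → - . E n], [A → . ,], [A → . - E n], [A → . n - n], [D → . E x ,], [E → - . D D], [E → . +], [E → . - D D], [E → . A n n], [E → . x n] }  — shift
  I4: { [E → A . n n] }  — shift
  I5: { [D' → D .] }  — accept
  I6: { [D → E . x ,] }  — shift
  I7: { [A → n . - n] }  — shift
  I8: { [E → x . n] }  — shift
  I9: { [E → x n .] }  — reduce
  I10: { [A → n - . n] }  — shift
  I11: { [A → n - n .] }  — reduce
  I12: { [D → E x . ,] }  — shift
  I13: { [D → E x , .] }  — reduce
  I14: { [E → A n . n] }  — shift
  I15: { [E → A n n .] }  — reduce
  I16: { [A → . ,], [A → . - E n], [A → . n - n], [D → . E x ,], [E → - D . D], [E → . +], [E → . - D D], [E → . A n n], [E → . x n] }  — shift
  I17: { [A → - E . n], [D → E . x ,] }  — shift
  I18: { [A → - E n .] }  — reduce
  I19: { [E → - D D .] }  — reduce

No state contains more than one complete item.

Answer: No reduce-reduce conflicts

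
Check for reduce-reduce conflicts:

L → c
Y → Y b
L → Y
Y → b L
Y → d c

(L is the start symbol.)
No reduce-reduce conflicts

A reduce-reduce conflict occurs when an LR(0) state has two complete items [A → α .] and [B → β .] — both call for a reduction, and with no lookahead the parser cannot choose between them.

Augment with L' → L and build the canonical LR(0) collection (I0 = CLOSURE({[L' → . L]}), then GOTO on every symbol after a dot until no new states appear). It has 9 states:
  I0: { [L → . Y], [L → . c], [L' → . L], [Y → . Y b], [Y → . b L], [Y → . d c] }  — shift
  I1: { [L' → L .] }  — accept
  I2: { [L → Y .], [Y → Y . b] }  — shift, reduce
  I3: { [L → . Y], [L → . c], [Y → . Y b], [Y → . b L], [Y → . d c], [Y → b . L] }  — shift
  I4: { [L → c .] }  — reduce
  I5: { [Y → d . c] }  — shift
  I6: { [Y → d c .] }  — reduce
  I7: { [Y → b L .] }  — reduce
  I8: { [Y → Y b .] }  — reduce

No state contains more than one complete item.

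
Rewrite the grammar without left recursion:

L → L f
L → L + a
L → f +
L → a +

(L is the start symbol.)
L is directly left-recursive. The standard transformation for
  A → A α₁ | ... | A α_m | β₁ | ... | β_n
is
  A  → β₁ A' | ... | β_n A'
  A' → α₁ A' | ... | α_m A' | ε

L → f + becomes L → f + L'
L → a + becomes L → a + L'
L → L f becomes L' → f L'
L → L + a becomes L' → + a L'
Add L' → ε

Resulting grammar:
L → f + L'
L → a + L'
L' → f L'
L' → + a L'
L' → ε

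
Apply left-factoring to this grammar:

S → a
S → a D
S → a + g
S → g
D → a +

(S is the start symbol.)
S → a S'
S' → ε
S' → D
S' → + g
S → g
D → a +

Left-factoring transforms A → αβ₁ | αβ₂ into A → αA' and A' → β₁ | β₂
(α is the longest common prefix among the alternatives). Repeat until
no nonterminal has two alternatives with a common prefix.

Round 1: S has alternatives sharing prefix 'a'. Introduce S': S → a S'
  Add: S' → ε
  Add: S' → D
  Add: S' → + g

No remaining common prefixes — done.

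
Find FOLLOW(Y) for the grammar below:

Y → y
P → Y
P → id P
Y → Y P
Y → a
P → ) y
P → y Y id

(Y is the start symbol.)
{ $, ')', 'a', 'id', 'y' }

To compute FOLLOW(Y), find every occurrence of Y on a right-hand side N → α Y β: add FIRST(β) \ {ε}, and if β is empty or nullable also add FOLLOW(N). Iterate to a fixed point.

Y is the start symbol, so $ ∈ FOLLOW(Y).
In P → Y: Y is at the end, add FOLLOW(P)
In Y → Y P: Y is followed by P, add FIRST(P) \ {ε} = { ')', 'a', 'id', 'y' }
In P → y Y id: Y is followed by id, add FIRST(id) \ {ε} = { 'id' }

The FOLLOW sets referred to above (computed the same way, to a fixed point):
  FOLLOW(P) = { $, ')', 'a', 'id', 'y' }

Taking the union: FOLLOW(Y) = { $, ')', 'a', 'id', 'y' }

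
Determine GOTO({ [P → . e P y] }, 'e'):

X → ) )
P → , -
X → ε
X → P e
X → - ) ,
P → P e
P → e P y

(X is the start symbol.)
{ [P → . , -], [P → . P e], [P → . e P y], [P → e . P y] }

GOTO(I, 'e') = CLOSURE({ [A → αX.β] : [A → α.Xβ] ∈ I, X = 'e' })

Items with dot before 'e', with the dot advanced:
  [P → . e P y] → [P → e . P y]
Closure of the advanced items:
  [P → e . P y] has the dot before P: add [P → . , -], [P → . P e], [P → . e P y]

GOTO = { [P → . , -], [P → . P e], [P → . e P y], [P → e . P y] }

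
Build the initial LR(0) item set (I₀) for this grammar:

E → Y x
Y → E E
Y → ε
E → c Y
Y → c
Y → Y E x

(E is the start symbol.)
{ [E → . Y x], [E → . c Y], [E' → . E], [Y → . E E], [Y → . Y E x], [Y → . c], [Y → .] }

First, augment the grammar with E' → E
I₀ = CLOSURE({ [E' → . E] }):
  [E' → . E] has the dot before E: add [E → . Y x], [E → . c Y]
  [E → . Y x] has the dot before Y: add [Y → . E E], [Y → .], [Y → . c], [Y → . Y E x]
No further items can be added.

I₀ = { [E → . Y x], [E → . c Y], [E' → . E], [Y → . E E], [Y → . Y E x], [Y → . c], [Y → .] }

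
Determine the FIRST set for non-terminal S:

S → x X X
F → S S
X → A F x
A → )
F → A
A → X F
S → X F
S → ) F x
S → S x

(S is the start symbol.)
{ ')', 'x' }

To compute FIRST(S), examine every production with S on the left-hand side, reading each right-hand side left to right until a non-nullable symbol is reached.

FIRST sets of the other non-terminals involved (by the same procedure, iterated to a fixed point):
  FIRST(X) = { ')' }

From S → x X X:
  - x is a terminal: add 'x' and stop
From S → X F:
  - X is a non-terminal: add FIRST(X) \ {ε} = { ')' }
    X is not nullable, so stop
From S → ) F x:
  - ')' is a terminal: add ')' and stop
From S → S x:
  - S is the symbol being defined: contributes nothing new
    S is not nullable, so stop

Collecting: FIRST(S) = { ')', 'x' }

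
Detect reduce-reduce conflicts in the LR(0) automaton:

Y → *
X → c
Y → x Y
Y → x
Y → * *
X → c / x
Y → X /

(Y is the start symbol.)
No reduce-reduce conflicts

A reduce-reduce conflict occurs when an LR(0) state has two complete items [A → α .] and [B → β .] — both call for a reduction, and with no lookahead the parser cannot choose between them.

Augment with Y' → Y and build the canonical LR(0) collection (I0 = CLOSURE({[Y' → . Y]}), then GOTO on every symbol after a dot until no new states appear). It has 11 states:
  I0: { [X → . c / x], [X → . c], [Y → . * *], [Y → . *], [Y → . X /], [Y → . x Y], [Y → . x], [Y' → . Y] }  — shift
  I1: { [Y → * . *], [Y → * .] }  — shift, reduce
  I2: { [Y → X . /] }  — shift
  I3: { [Y' → Y .] }  — accept
  I4: { [X → c . / x], [X → c .] }  — shift, reduce
  I5: { [X → . c / x], [X → . c], [Y → . * *], [Y → . *], [Y → . X /], [Y → . x Y], [Y → . x], [Y → x . Y], [Y → x .] }  — shift, reduce
  I6: { [Y → x Y .] }  — reduce
  I7: { [X → c / . x] }  — shift
  I8: { [X → c / x .] }  — reduce
  I9: { [Y → X / .] }  — reduce
  I10: { [Y → * * .] }  — reduce

No state contains more than one complete item.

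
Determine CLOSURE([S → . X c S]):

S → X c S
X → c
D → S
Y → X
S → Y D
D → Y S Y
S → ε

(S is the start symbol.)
Start with: [S → . X c S]
  [S → . X c S] has the dot before X: add [X → . c]
No further items can be added.

CLOSURE = { [S → . X c S], [X → . c] }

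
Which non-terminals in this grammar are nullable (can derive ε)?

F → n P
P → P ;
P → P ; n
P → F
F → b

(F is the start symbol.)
None

There are no ε-productions, so no non-terminal can derive ε.
No non-terminals are nullable.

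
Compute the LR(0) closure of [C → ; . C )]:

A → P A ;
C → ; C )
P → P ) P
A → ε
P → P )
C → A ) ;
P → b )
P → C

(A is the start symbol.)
{ [A → . P A ;], [A → .], [C → . ; C )], [C → . A ) ;], [C → ; . C )], [P → . C], [P → . P ) P], [P → . P )], [P → . b )] }

Start with: [C → ; . C )]
  [C → ; . C )] has the dot before C: add [C → . ; C )], [C → . A ) ;]
  [C → . A ) ;] has the dot before A: add [A → . P A ;], [A → .]
  [A → . P A ;] has the dot before P: add [P → . P ) P], [P → . P )], [P → . b )], [P → . C]
No further items can be added.

CLOSURE = { [A → . P A ;], [A → .], [C → . ; C )], [C → . A ) ;], [C → ; . C )], [P → . C], [P → . P ) P], [P → . P )], [P → . b )] }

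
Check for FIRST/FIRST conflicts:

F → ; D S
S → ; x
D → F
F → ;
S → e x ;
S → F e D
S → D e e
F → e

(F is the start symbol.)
A FIRST/FIRST conflict occurs when two productions N → α and N → β for the same non-terminal have FIRST(α) ∩ FIRST(β) ≠ ∅ (with ε ∈ FIRST of a nullable right-hand side, so two nullable alternatives also conflict).

FIRST sets of the non-terminals at (or reachable through a nullable prefix from) the front of some alternative:
  FIRST(F) = { ';', 'e' }
  FIRST(D) = { ';', 'e' }

Productions for F:
  F → ; D S: FIRST = { ';' }
  F → ;: FIRST = { ';' }
  F → e: FIRST = { 'e' }
Productions for S:
  S → ; x: FIRST = { ';' }
  S → e x ;: FIRST = { 'e' }
  S → F e D: FIRST = { ';', 'e' }
  S → D e e: FIRST = { ';', 'e' }
D has only one production, so no FIRST/FIRST conflict is possible there.

Conflict for F: F → ; D S and F → ;
  Overlap: { ';' }
Conflict for S: S → ; x and S → F e D
  Overlap: { ';' }
Conflict for S: S → ; x and S → D e e
  Overlap: { ';' }
Conflict for S: S → e x ; and S → F e D
  Overlap: { 'e' }
Conflict for S: S → e x ; and S → D e e
  Overlap: { 'e' }
Conflict for S: S → F e D and S → D e e
  Overlap: { ';', 'e' }

Answer: Yes. F → ';' D S / F → ';' on { ';' }; S → ';' x / S → F e D on { ';' }; S → ';' x / S → D e e on { ';' }; S → e x ';' / S → F e D on { 'e' }; S → e x ';' / S → D e e on { 'e' }; S → F e D / S → D e e on { ';', 'e' }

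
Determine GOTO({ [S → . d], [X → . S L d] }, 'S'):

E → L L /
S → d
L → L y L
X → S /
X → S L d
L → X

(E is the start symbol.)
GOTO(I, 'S') = CLOSURE({ [A → αX.β] : [A → α.Xβ] ∈ I, X = 'S' })

Items with dot before 'S', with the dot advanced:
  [X → . S L d] → [X → S . L d]
Closure of the advanced items:
  [X → S . L d] has the dot before L: add [L → . L y L], [L → . X]
  [L → . X] has the dot before X: add [X → . S /], [X → . S L d]
  [X → . S /] has the dot before S: add [S → . d]

GOTO = { [L → . L y L], [L → . X], [S → . d], [X → . S /], [X → . S L d], [X → S . L d] }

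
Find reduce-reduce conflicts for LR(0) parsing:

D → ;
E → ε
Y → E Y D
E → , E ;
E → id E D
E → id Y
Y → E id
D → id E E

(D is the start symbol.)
A reduce-reduce conflict occurs when an LR(0) state has two complete items [A → α .] and [B → β .] — both call for a reduction, and with no lookahead the parser cannot choose between them.

Augment with D' → D and build the canonical LR(0) collection (I0 = CLOSURE({[D' → . D]}), then GOTO on every symbol after a dot until no new states appear). It has 20 states:
  I0: { [D → . ;], [D → . id E E], [D' → . D] }  — shift
  I1: { [D → ; .] }  — reduce
  I2: { [D' → D .] }  — accept
  I3: { [D → id . E E], [E → . , E ;], [E → . id E D], [E → . id Y], [E → .] }  — shift, reduce
  I4: { [E → , . E ;], [E → . , E ;], [E → . id E D], [E → . id Y], [E → .] }  — shift, reduce
  I5: { [D → id E . E], [E → . , E ;], [E → . id E D], [E → . id Y], [E → .] }  — shift, reduce
  I6: { [E → . , E ;], [E → . id E D], [E → . id Y], [E → .], [E → id . E D], [E → id . Y], [Y → . E Y D], [Y → . E id] }  — shift, reduce
  I7: { [D → . ;], [D → . id E E], [E → . , E ;], [E → . id E D], [E → . id Y], [E → .], [E → id E . D], [Y → . E Y D], [Y → . E id], [Y → E . Y D], [Y → E . id] }  — shift, reduce
  I8: { [E → id Y .] }  — reduce
  I9: { [E → id E D .] }  — reduce
  I10: { [E → . , E ;], [E → . id E D], [E → . id Y], [E → .], [Y → . E Y D], [Y → . E id], [Y → E . Y D], [Y → E . id] }  — shift, reduce
  I11: { [D → . ;], [D → . id E E], [Y → E Y . D] }  — shift
  I12: { [D → id . E E], [E → . , E ;], [E → . id E D], [E → . id Y], [E → .], [E → id . E D], [E → id . Y], [Y → . E Y D], [Y → . E id], [Y → E id .] }  — shift, 2 reduces
  I13: { [D → . ;], [D → . id E E], [D → id E . E], [E → . , E ;], [E → . id E D], [E → . id Y], [E → .], [E → id E . D], [Y → . E Y D], [Y → . E id], [Y → E . Y D], [Y → E . id] }  — shift, reduce
  I14: { [D → id E E .], [E → . , E ;], [E → . id E D], [E → . id Y], [E → .], [Y → . E Y D], [Y → . E id], [Y → E . Y D], [Y → E . id] }  — shift, 2 reduces
  I15: { [E → . , E ;], [E → . id E D], [E → . id Y], [E → .], [E → id . E D], [E → id . Y], [Y → . E Y D], [Y → . E id], [Y → E id .] }  — shift, 2 reduces
  I16: { [Y → E Y D .] }  — reduce
  I17: { [D → id E E .] }  — reduce
  I18: { [E → , E . ;] }  — shift
  I19: { [E → , E ; .] }  — reduce

I12 contains complete items [E → .], [Y → E id .] — reduce-reduce conflict.
I14 contains complete items [D → id E E .], [E → .] — reduce-reduce conflict.
I15 contains complete items [E → .], [Y → E id .] — reduce-reduce conflict.

Answer: Yes — I12: [E → .] vs [Y → E id .]; I14: [D → id E E .] vs [E → .]; I15: [E → .] vs [Y → E id .]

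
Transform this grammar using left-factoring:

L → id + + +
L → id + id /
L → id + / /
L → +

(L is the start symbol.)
Left-factoring transforms A → αβ₁ | αβ₂ into A → αA' and A' → β₁ | β₂
(α is the longest common prefix among the alternatives). Repeat until
no nonterminal has two alternatives with a common prefix.

Round 1: L has alternatives sharing prefix 'id +'. Introduce L': L → id + L'
  Add: L' → + +
  Add: L' → id /
  Add: L' → / /

No remaining common prefixes — done.

Resulting grammar:
L → id + L'
L' → + +
L' → id /
L' → / /
L → +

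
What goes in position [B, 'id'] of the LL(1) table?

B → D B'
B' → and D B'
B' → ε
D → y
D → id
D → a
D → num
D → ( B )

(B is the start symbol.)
B → D B'

To find M[B, 'id'], we find productions for B where 'id' is in the predict set (PREDICT(N → α) = (FIRST(α) \ {ε}) ∪ (FOLLOW(N) if α ⇒* ε)).

Relevant sets:
  FIRST(D) = { '(', 'a', 'id', 'num', 'y' }

B → D B': PREDICT = { '(', 'a', 'id', 'num', 'y' }
  'id' is in predict set, so this production goes in M[B, 'id']

M[B, 'id'] = B → D B'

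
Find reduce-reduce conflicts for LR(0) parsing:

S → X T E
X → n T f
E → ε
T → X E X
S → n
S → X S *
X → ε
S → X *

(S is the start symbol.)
Augment with S' → S and build the canonical LR(0) collection (I0 = CLOSURE({[S' → . S]}), then GOTO on every symbol after a dot until no new states appear). It has 16 states:
  I0: { [S → . X *], [S → . X S *], [S → . X T E], [S → . n], [S' → . S], [X → . n T f], [X → .] }  — shift, reduce
  I1: { [S' → S .] }  — accept
  I2: { [S → . X *], [S → . X S *], [S → . X T E], [S → . n], [S → X . *], [S → X . S *], [S → X . T E], [T → . X E X], [X → . n T f], [X → .] }  — shift, reduce
  I3: { [S → n .], [T → . X E X], [X → . n T f], [X → .], [X → n . T f] }  — shift, 2 reduces
  I4: { [X → n T . f] }  — shift
  I5: { [E → .], [T → X . E X] }  — reduce
  I6: { [T → . X E X], [X → . n T f], [X → .], [X → n . T f] }  — shift, reduce
  I7: { [T → X E . X], [X → . n T f], [X → .] }  — shift, reduce
  I8: { [T → X E X .] }  — reduce
  I9: { [X → n T f .] }  — reduce
  I10: { [S → X * .] }  — reduce
  I11: { [S → X S . *] }  — shift
  I12: { [E → .], [S → X T . E] }  — reduce
  I13: { [E → .], [S → . X *], [S → . X S *], [S → . X T E], [S → . n], [S → X . *], [S → X . S *], [S → X . T E], [T → . X E X], [T → X . E X], [X → . n T f], [X → .] }  — shift, 2 reduces
  I14: { [S → X T E .] }  — reduce
  I15: { [S → X S * .] }  — reduce

I3 contains complete items [S → n .], [X → .] — reduce-reduce conflict.
I13 contains complete items [E → .], [X → .] — reduce-reduce conflict.

Answer: Yes — I3: [S → n .] vs [X → .]; I13: [E → .] vs [X → .]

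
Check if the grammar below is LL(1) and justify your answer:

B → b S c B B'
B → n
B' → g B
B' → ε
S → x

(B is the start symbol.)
No. Predict set conflict for B': { 'g' }

A grammar is LL(1) if for each non-terminal N with multiple productions, the predict sets of those productions are pairwise disjoint, where PREDICT(N → α) = (FIRST(α) \ {ε}) ∪ (FOLLOW(N) if α ⇒* ε).

Relevant sets:
  FOLLOW(B') = { $, 'g' }

For B:
  PREDICT(B → b S c B B') = { 'b' }
  PREDICT(B → n) = { 'n' }
For B':
  PREDICT(B' → g B) = { 'g' }
  PREDICT(B' → ε) = { $, 'g' }
S has a single production, so nothing to check there.

Conflict found: Predict set conflict for B': { 'g' }
The grammar is NOT LL(1).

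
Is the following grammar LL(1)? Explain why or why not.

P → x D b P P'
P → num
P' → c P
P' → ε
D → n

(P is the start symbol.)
No. Predict set conflict for P': { 'c' }

Relevant sets:
  FOLLOW(P') = { $, 'c' }

For P:
  PREDICT(P → x D b P P') = { 'x' }
  PREDICT(P → num) = { 'num' }
For P':
  PREDICT(P' → c P) = { 'c' }
  PREDICT(P' → ε) = { $, 'c' }
D has a single production, so nothing to check there.

Conflict found: Predict set conflict for P': { 'c' }
The grammar is NOT LL(1).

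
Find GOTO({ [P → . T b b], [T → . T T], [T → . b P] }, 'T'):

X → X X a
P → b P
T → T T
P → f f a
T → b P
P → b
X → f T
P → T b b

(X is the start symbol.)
{ [P → T . b b], [T → . T T], [T → . b P], [T → T . T] }

GOTO(I, 'T') = CLOSURE({ [A → αX.β] : [A → α.Xβ] ∈ I, X = 'T' })

Items with dot before 'T', with the dot advanced:
  [P → . T b b] → [P → T . b b]
  [T → . T T] → [T → T . T]
Closure of the advanced items:
  [T → T . T] has the dot before T: add [T → . T T], [T → . b P]

GOTO = { [P → T . b b], [T → . T T], [T → . b P], [T → T . T] }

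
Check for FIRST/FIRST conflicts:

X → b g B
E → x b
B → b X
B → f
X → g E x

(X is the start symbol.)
No FIRST/FIRST conflicts.

A FIRST/FIRST conflict occurs when two productions N → α and N → β for the same non-terminal have FIRST(α) ∩ FIRST(β) ≠ ∅ (with ε ∈ FIRST of a nullable right-hand side, so two nullable alternatives also conflict).

Productions for X:
  X → b g B: FIRST = { 'b' }
  X → g E x: FIRST = { 'g' }
Productions for B:
  B → b X: FIRST = { 'b' }
  B → f: FIRST = { 'f' }
E has only one production, so no FIRST/FIRST conflict is possible there.

All alternatives of each non-terminal have pairwise disjoint FIRST sets.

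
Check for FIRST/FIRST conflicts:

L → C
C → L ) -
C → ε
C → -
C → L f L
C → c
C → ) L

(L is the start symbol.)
Yes. C → L ')' '-' / C → '-' on { '-' }; C → L ')' '-' / C → L f L on { ')', '-', 'c', 'f' }; C → L ')' '-' / C → c on { 'c' }; C → L ')' '-' / C → ')' L on { ')' }; C → '-' / C → L f L on { '-' }; C → L f L / C → c on { 'c' }; C → L f L / C → ')' L on { ')' }

A FIRST/FIRST conflict occurs when two productions N → α and N → β for the same non-terminal have FIRST(α) ∩ FIRST(β) ≠ ∅ (with ε ∈ FIRST of a nullable right-hand side, so two nullable alternatives also conflict).

FIRST sets of the non-terminals at (or reachable through a nullable prefix from) the front of some alternative:
  FIRST(L) = { ')', '-', 'c', 'f', ε }

Productions for C:
  C → L ) -: FIRST = { ')', '-', 'c', 'f' }
  C → ε: FIRST = { ε }
  C → -: FIRST = { '-' }
  C → L f L: FIRST = { ')', '-', 'c', 'f' }
  C → c: FIRST = { 'c' }
  C → ) L: FIRST = { ')' }
L has only one production, so no FIRST/FIRST conflict is possible there.

Conflict for C: C → L ) - and C → -
  Overlap: { '-' }
Conflict for C: C → L ) - and C → L f L
  Overlap: { ')', '-', 'c', 'f' }
Conflict for C: C → L ) - and C → c
  Overlap: { 'c' }
Conflict for C: C → L ) - and C → ) L
  Overlap: { ')' }
Conflict for C: C → - and C → L f L
  Overlap: { '-' }
Conflict for C: C → L f L and C → c
  Overlap: { 'c' }
Conflict for C: C → L f L and C → ) L
  Overlap: { ')' }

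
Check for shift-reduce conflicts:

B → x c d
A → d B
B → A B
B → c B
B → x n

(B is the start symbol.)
A shift-reduce conflict occurs when an LR(0) state has both:
  - a complete (reduce) item [A → α .] (dot at the end), and
  - a shift item [B → β . c γ] (dot before a terminal).

Augment with B' → B and build the canonical LR(0) collection (I0 = CLOSURE({[B' → . B]}), then GOTO on every symbol after a dot until no new states appear). It has 12 states:
  I0: { [A → . d B], [B → . A B], [B → . c B], [B → . x c d], [B → . x n], [B' → . B] }  — shift
  I1: { [A → . d B], [B → . A B], [B → . c B], [B → . x c d], [B → . x n], [B → A . B] }  — shift
  I2: { [B' → B .] }  — accept
  I3: { [A → . d B], [B → . A B], [B → . c B], [B → . x c d], [B → . x n], [B → c . B] }  — shift
  I4: { [A → . d B], [A → d . B], [B → . A B], [B → . c B], [B → . x c d], [B → . x n] }  — shift
  I5: { [B → x . c d], [B → x . n] }  — shift
  I6: { [B → x c . d] }  — shift
  I7: { [B → x n .] }  — reduce
  I8: { [B → x c d .] }  — reduce
  I9: { [A → d B .] }  — reduce
  I10: { [B → c B .] }  — reduce
  I11: { [B → A B .] }  — reduce

No state contains both a complete item and a shift item.

Answer: No shift-reduce conflicts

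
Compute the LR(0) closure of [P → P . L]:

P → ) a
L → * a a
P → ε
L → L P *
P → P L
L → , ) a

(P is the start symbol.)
Start with: [P → P . L]
  [P → P . L] has the dot before L: add [L → . * a a], [L → . L P *], [L → . , ) a]
No further items can be added.

CLOSURE = { [L → . * a a], [L → . , ) a], [L → . L P *], [P → P . L] }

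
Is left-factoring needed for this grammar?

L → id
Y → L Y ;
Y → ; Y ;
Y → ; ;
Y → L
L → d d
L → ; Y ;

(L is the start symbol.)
Yes, Y has productions with common prefix 'L'; Y has productions with common prefix ';'

Left-factoring is needed when two productions for the same non-terminal
share a common prefix on the right-hand side.

Productions for L:
  L → id
  L → d d
  L → ; Y ;
Productions for Y:
  Y → L Y ;
  Y → ; Y ;
  Y → ; ;
  Y → L

Found common prefix 'L' in productions for Y
Found common prefix ';' in productions for Y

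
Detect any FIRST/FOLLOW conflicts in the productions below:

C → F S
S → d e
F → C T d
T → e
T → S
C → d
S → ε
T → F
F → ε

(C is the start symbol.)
Nullable non-terminals: C, F, S, T.
FIRST sets used below: FIRST(F) = { 'd', 'e', ε }, FIRST(S) = { 'd', ε }, FIRST(C) = { 'd', 'e', ε }, FIRST(T) = { 'd', 'e', ε }

C: nullable alternative(s) C → F S; FOLLOW(C) = { $, 'd', 'e' }
  C → F S: FIRST \ {ε} = { 'd', 'e' } — this is the only nullable alternative, skip
  C → d: FIRST \ {ε} = { 'd' } — overlaps FOLLOW(C) on { 'd' }: CONFLICT

F: nullable alternative(s) F → ε; FOLLOW(F) = { $, 'd', 'e' }
  F → C T d: FIRST \ {ε} = { 'd', 'e' } — overlaps FOLLOW(F) on { 'd', 'e' }: CONFLICT
  F → ε: FIRST \ {ε} = { } — this is the only nullable alternative, skip

S: nullable alternative(s) S → ε; FOLLOW(S) = { $, 'd', 'e' }
  S → d e: FIRST \ {ε} = { 'd' } — overlaps FOLLOW(S) on { 'd' }: CONFLICT
  S → ε: FIRST \ {ε} = { } — this is the only nullable alternative, skip

T: nullable alternative(s) T → S, T → F; FOLLOW(T) = { 'd' }
  T → e: FIRST \ {ε} = { 'e' } — disjoint from FOLLOW(T)
  T → S: FIRST \ {ε} = { 'd' } — overlaps FOLLOW(T) on { 'd' }: CONFLICT
  T → F: FIRST \ {ε} = { 'd', 'e' } — overlaps FOLLOW(T) on { 'd' }: CONFLICT

So the grammar has 5 FIRST/FOLLOW conflicts (marked CONFLICT above).

Answer: Yes. C → d with FOLLOW(C) on { 'd' }; S → d e with FOLLOW(S) on { 'd' }; F → C T d with FOLLOW(F) on { 'd', 'e' }; T → S with FOLLOW(T) on { 'd' }; T → F with FOLLOW(T) on { 'd' }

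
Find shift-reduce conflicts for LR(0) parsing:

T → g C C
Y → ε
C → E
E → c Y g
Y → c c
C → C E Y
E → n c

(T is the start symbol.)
Augment with T' → T and build the canonical LR(0) collection (I0 = CLOSURE({[T' → . T]}), then GOTO on every symbol after a dot until no new states appear). It has 16 states:
  I0: { [T → . g C C], [T' → . T] }  — shift
  I1: { [T' → T .] }  — accept
  I2: { [C → . C E Y], [C → . E], [E → . c Y g], [E → . n c], [T → g . C C] }  — shift
  I3: { [C → . C E Y], [C → . E], [C → C . E Y], [E → . c Y g], [E → . n c], [T → g C . C] }  — shift
  I4: { [C → E .] }  — reduce
  I5: { [E → c . Y g], [Y → . c c], [Y → .] }  — shift, reduce
  I6: { [E → n . c] }  — shift
  I7: { [E → n c .] }  — reduce
  I8: { [E → c Y . g] }  — shift
  I9: { [Y → c . c] }  — shift
  I10: { [Y → c c .] }  — reduce
  I11: { [E → c Y g .] }  — reduce
  I12: { [C → C . E Y], [E → . c Y g], [E → . n c], [T → g C C .] }  — shift, reduce
  I13: { [C → C E . Y], [C → E .], [Y → . c c], [Y → .] }  — shift, 2 reduces
  I14: { [C → C E Y .] }  — reduce
  I15: { [C → C E . Y], [Y → . c c], [Y → .] }  — shift, reduce

I5 contains reduce item [Y → .] and shift item [Y → . c c] — shift-reduce conflict.
I12 contains reduce item [T → g C C .] and shift items [E → . c Y g], [E → . n c] — shift-reduce conflict.
I13 contains reduce items [C → E .], [Y → .] and shift item [Y → . c c] — shift-reduce conflict.
I15 contains reduce item [Y → .] and shift item [Y → . c c] — shift-reduce conflict.

Answer: Yes — I5: [Y → .] vs [Y → . c c]; I12: [T → g C C .] vs [E → . c Y g]; I13: [C → E .] vs [Y → . c c]; I15: [Y → .] vs [Y → . c c]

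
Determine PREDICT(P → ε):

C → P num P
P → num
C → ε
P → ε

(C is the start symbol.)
{ $, 'num' }

PREDICT(P → ε) = (FIRST(RHS) \ {ε}) ∪ (FOLLOW(P) if ε ∈ FIRST(RHS), i.e. RHS ⇒* ε)
The right-hand side is ε (FIRST(ε) = { ε }), so the predict set is FOLLOW(P) = { $, 'num' }
PREDICT(P → ε) = { $, 'num' }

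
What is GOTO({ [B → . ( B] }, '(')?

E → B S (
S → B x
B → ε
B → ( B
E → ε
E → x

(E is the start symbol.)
GOTO(I, '(') = CLOSURE({ [A → αX.β] : [A → α.Xβ] ∈ I, X = '(' })

Items with dot before '(', with the dot advanced:
  [B → . ( B] → [B → ( . B]
Closure of the advanced items:
  [B → ( . B] has the dot before B: add [B → .], [B → . ( B]

GOTO = { [B → ( . B], [B → . ( B], [B → .] }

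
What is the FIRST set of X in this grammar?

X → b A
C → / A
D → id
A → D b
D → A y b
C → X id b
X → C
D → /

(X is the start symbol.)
To compute FIRST(X), examine every production with X on the left-hand side, reading each right-hand side left to right until a non-nullable symbol is reached.

FIRST sets of the other non-terminals involved (by the same procedure, iterated to a fixed point):
  FIRST(C) = { '/', 'b' }

From X → b A:
  - b is a terminal: add 'b' and stop
From X → C:
  - C is a non-terminal: add FIRST(C) \ {ε} = { '/', 'b' }
    C is not nullable, so stop

Collecting: FIRST(X) = { '/', 'b' }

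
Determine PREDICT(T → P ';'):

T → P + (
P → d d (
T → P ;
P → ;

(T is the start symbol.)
PREDICT(T → P ';') = (FIRST(RHS) \ {ε}) ∪ (FOLLOW(T) if ε ∈ FIRST(RHS), i.e. RHS ⇒* ε)
FIRST(P) = { ';', 'd' }
FIRST(P ';') = { ';', 'd' }
ε ∉ FIRST(P ';'), so FOLLOW(T) is not added.
PREDICT(T → P ';') = { ';', 'd' }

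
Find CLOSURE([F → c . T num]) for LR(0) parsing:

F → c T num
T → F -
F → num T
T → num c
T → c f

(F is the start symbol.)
{ [F → . c T num], [F → . num T], [F → c . T num], [T → . F -], [T → . c f], [T → . num c] }

Start with: [F → c . T num]
  [F → c . T num] has the dot before T: add [T → . F -], [T → . num c], [T → . c f]
  [T → . F -] has the dot before F: add [F → . c T num], [F → . num T]
No further items can be added.

CLOSURE = { [F → . c T num], [F → . num T], [F → c . T num], [T → . F -], [T → . c f], [T → . num c] }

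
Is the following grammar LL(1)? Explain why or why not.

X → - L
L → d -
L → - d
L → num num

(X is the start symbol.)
Yes, the grammar is LL(1).

A grammar is LL(1) if for each non-terminal N with multiple productions, the predict sets of those productions are pairwise disjoint, where PREDICT(N → α) = (FIRST(α) \ {ε}) ∪ (FOLLOW(N) if α ⇒* ε).

For L:
  PREDICT(L → d '-') = { 'd' }
  PREDICT(L → '-' d) = { '-' }
  PREDICT(L → num num) = { 'num' }
X has a single production, so nothing to check there.

All predict sets are disjoint. The grammar IS LL(1).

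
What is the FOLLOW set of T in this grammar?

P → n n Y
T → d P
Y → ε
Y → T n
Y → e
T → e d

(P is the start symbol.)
{ 'n' }

To compute FOLLOW(T), find every occurrence of T on a right-hand side N → α T β: add FIRST(β) \ {ε}, and if β is empty or nullable also add FOLLOW(N). Iterate to a fixed point.

In Y → T n: T is followed by n, add FIRST(n) \ {ε} = { 'n' }

Taking the union: FOLLOW(T) = { 'n' }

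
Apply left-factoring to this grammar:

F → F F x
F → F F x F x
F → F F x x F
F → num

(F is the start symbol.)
Left-factoring transforms A → αβ₁ | αβ₂ into A → αA' and A' → β₁ | β₂
(α is the longest common prefix among the alternatives). Repeat until
no nonterminal has two alternatives with a common prefix.

Round 1: F has alternatives sharing prefix 'F F x'. Introduce F': F → F F x F'
  Add: F' → ε
  Add: F' → F x
  Add: F' → x F

No remaining common prefixes — done.

Resulting grammar:
F → F F x F'
F' → ε
F' → F x
F' → x F
F → num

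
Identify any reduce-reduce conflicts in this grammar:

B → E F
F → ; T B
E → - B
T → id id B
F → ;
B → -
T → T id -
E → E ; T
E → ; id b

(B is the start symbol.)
No reduce-reduce conflicts

A reduce-reduce conflict occurs when an LR(0) state has two complete items [A → α .] and [B → β .] — both call for a reduction, and with no lookahead the parser cannot choose between them.

Augment with B' → B and build the canonical LR(0) collection (I0 = CLOSURE({[B' → . B]}), then GOTO on every symbol after a dot until no new states appear). It has 17 states:
  I0: { [B → . -], [B → . E F], [B' → . B], [E → . - B], [E → . ; id b], [E → . E ; T] }  — shift
  I1: { [B → - .], [B → . -], [B → . E F], [E → - . B], [E → . - B], [E → . ; id b], [E → . E ; T] }  — shift, reduce
  I2: { [E → ; . id b] }  — shift
  I3: { [B' → B .] }  — accept
  I4: { [B → E . F], [E → E . ; T], [F → . ; T B], [F → . ;] }  — shift
  I5: { [E → E ; . T], [F → ; . T B], [F → ; .], [T → . T id -], [T → . id id B] }  — shift, reduce
  I6: { [B → E F .] }  — reduce
  I7: { [B → . -], [B → . E F], [E → . - B], [E → . ; id b], [E → . E ; T], [E → E ; T .], [F → ; T . B], [T → T . id -] }  — shift, reduce
  I8: { [T → id . id B] }  — shift
  I9: { [B → . -], [B → . E F], [E → . - B], [E → . ; id b], [E → . E ; T], [T → id id . B] }  — shift
  I10: { [T → id id B .] }  — reduce
  I11: { [F → ; T B .] }  — reduce
  I12: { [T → T id . -] }  — shift
  I13: { [T → T id - .] }  — reduce
  I14: { [E → ; id . b] }  — shift
  I15: { [E → ; id b .] }  — reduce
  I16: { [E → - B .] }  — reduce

No state contains more than one complete item.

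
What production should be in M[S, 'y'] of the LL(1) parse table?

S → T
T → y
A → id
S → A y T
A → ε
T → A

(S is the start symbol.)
To find M[S, 'y'], we find productions for S where 'y' is in the predict set (PREDICT(N → α) = (FIRST(α) \ {ε}) ∪ (FOLLOW(N) if α ⇒* ε)).

Relevant sets:
  FIRST(T) = { 'id', 'y', ε }
  FIRST(A) = { 'id', ε }
  FOLLOW(S) = { $ }

S → T: PREDICT = { $, 'id', 'y' }
  'y' is in predict set, so this production goes in M[S, 'y']
S → A y T: PREDICT = { 'id', 'y' }
  'y' is in predict set, so this production goes in M[S, 'y']

M[S, 'y'] = S → T, S → A y T  (a multiply-defined cell — the grammar is not LL(1))

Answer: S → T, S → A y T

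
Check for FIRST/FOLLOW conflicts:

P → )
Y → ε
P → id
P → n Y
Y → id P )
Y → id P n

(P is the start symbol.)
No FIRST/FOLLOW conflicts.

Nullable non-terminals: Y.

Y: nullable alternative(s) Y → ε; FOLLOW(Y) = { $, ')', 'n' }
  Y → ε: FIRST \ {ε} = { } — this is the only nullable alternative, skip
  Y → id P ): FIRST \ {ε} = { 'id' } — disjoint from FOLLOW(Y)
  Y → id P n: FIRST \ {ε} = { 'id' } — disjoint from FOLLOW(Y)

P has no nullable alternative, so no FIRST/FOLLOW check is needed there.

No FIRST/FOLLOW conflicts found.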